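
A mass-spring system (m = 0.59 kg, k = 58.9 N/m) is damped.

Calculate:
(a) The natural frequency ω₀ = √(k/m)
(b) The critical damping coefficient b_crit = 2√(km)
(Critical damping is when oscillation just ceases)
ω₀ = √(k/m) = √(58.9/0.59) = 9.992 rad/s
b_crit = 2√(km) = 2√(58.9×0.59) = 11.79 kg/s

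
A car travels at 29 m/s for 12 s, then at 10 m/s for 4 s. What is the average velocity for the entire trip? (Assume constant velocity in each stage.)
d₁ = v₁t₁ = 29 × 12 = 348 m
d₂ = v₂t₂ = 10 × 4 = 40 m
d_total = 388 m, t_total = 16 s
v_avg = d_total/t_total = 388/16 = 24.25 m/s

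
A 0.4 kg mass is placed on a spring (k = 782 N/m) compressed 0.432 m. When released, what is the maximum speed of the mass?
½kx² = ½mv² → v = x√(k/m) = 0.432×√(782/0.4) = 19.1 m/s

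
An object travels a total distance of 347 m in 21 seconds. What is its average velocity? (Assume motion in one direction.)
v_avg = Δd / Δt = 347 / 21 = 16.52 m/s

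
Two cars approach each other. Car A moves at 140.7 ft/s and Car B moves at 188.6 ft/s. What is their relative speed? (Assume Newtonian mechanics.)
v_rel = v_A + v_B = 140.7 + 188.6 = 329.3 ft/s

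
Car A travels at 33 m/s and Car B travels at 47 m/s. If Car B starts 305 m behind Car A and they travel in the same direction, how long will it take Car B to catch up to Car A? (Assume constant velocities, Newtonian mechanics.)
Relative speed: v_rel = 47 - 33 = 14 m/s
Time to catch: t = d₀/v_rel = 305/14 = 21.79 s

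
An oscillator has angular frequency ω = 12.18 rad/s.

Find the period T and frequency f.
T = 2π/ω = 2π/12.18 = 0.5159 s; f = ω/2π = 1.939 Hz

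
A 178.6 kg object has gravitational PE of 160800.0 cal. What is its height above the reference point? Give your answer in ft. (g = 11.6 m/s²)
PE = mgh → h = PE/(mg) = 6.728e+05 J / (178.6 kg × 11.6 m/s²) = 324.7 m = 1065.0 ft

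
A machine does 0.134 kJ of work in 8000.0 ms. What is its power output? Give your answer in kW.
P = W/t = 134 J / 8 s = 16.75 W = 0.01675 kW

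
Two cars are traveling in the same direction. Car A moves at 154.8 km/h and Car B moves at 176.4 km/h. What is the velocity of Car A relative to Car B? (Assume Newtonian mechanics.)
v_rel = v_A - v_B = 154.8 - 176.4 = -21.6 km/h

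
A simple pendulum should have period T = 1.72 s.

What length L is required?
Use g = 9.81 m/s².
T = 2π√(L/g) → L = g(T/2π)² = 9.81×(1.72/2π)² = 0.7351 m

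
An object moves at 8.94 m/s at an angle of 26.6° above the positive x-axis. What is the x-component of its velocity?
vₓ = v cos(θ) = 8.94 × cos(26.6°) = 7.99 m/s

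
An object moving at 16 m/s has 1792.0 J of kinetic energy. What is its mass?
KE = ½mv² → m = 2KE/v² = 2×1792.0/16² = 14.0 kg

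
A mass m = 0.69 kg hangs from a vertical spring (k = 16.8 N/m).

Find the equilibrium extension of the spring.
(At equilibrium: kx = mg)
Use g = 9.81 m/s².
x_eq = mg/k = 0.69×9.81/16.8 = 0.4029 m = 40.29 cm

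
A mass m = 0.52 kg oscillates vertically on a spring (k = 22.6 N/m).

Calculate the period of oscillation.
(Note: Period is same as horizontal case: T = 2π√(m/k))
T = 2π√(m/k) = 2π√(0.52/22.6) = 0.9531 s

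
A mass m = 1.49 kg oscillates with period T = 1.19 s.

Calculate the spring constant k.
T = 2π√(m/k) → k = m(2π/T)² = 1.49×(2π/1.19)² = 41.54 N/m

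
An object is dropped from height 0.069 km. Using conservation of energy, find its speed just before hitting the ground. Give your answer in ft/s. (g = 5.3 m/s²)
mgh = ½mv² → v = √(2gh) = √(2×5.3×69) = 27.04 m/s = 88.73 ft/s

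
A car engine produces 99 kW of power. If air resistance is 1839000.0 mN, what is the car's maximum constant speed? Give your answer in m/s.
P = Fv → v = P/F = 99000 W / 1839 N = 53.83 m/s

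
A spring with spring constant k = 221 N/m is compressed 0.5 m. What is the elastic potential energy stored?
PE = ½kx² = ½×221×0.5² = 27.62 J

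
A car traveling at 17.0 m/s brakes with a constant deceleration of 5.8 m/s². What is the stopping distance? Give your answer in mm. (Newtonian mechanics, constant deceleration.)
d = v₀² / (2a) (with unit conversion) = 24910.0 mm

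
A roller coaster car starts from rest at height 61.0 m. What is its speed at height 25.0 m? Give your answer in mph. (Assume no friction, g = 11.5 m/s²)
mgh₁ = ½mv₂² + mgh₂ → v₂ = √(2g(h₁−h₂)) = √(2×11.5×(61−25)) = 28.77 m/s = 64.37 mph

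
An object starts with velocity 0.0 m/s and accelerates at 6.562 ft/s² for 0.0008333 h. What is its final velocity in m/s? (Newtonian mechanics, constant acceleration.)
v = v₀ + at (with unit conversion) = 6.0 m/s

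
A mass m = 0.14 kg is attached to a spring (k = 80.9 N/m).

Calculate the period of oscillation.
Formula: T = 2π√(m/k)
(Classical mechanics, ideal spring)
T = 2π√(m/k) = 2π√(0.14/80.9) = 0.2614 s; f = 1/T = 3.826 Hz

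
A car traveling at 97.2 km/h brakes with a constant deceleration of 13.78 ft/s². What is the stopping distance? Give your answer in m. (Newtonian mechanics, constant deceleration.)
d = v₀² / (2a) (with unit conversion) = 86.78 m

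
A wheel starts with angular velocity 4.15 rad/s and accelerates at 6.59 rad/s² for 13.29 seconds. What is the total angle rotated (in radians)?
θ = ω₀t + ½αt² = 4.15×13.29 + ½×6.59×13.29² = 637.13 rad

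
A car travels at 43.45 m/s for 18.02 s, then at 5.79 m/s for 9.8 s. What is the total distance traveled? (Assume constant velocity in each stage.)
d₁ = v₁t₁ = 43.45 × 18.02 = 782.969 m
d₂ = v₂t₂ = 5.79 × 9.8 = 56.742 m
d_total = 782.969 + 56.742 = 839.71 m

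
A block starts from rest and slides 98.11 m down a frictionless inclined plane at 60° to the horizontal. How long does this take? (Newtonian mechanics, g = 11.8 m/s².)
a = g sin(θ) = 11.8 × sin(60°) = 10.22 m/s²
t = √(2d/a) = √(2 × 98.11 / 10.22) = 4.38 s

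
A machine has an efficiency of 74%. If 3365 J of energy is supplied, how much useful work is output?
W_out = η × W_in = 0.74 × 3365 = 2490.1 J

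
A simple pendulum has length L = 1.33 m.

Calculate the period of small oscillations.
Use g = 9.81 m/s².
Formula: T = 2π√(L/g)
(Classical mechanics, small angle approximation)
T = 2π√(L/g) = 2π√(1.33/9.81) = 2.314 s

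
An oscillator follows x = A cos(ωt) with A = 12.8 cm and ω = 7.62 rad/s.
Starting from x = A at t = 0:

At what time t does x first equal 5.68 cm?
cos(ωt) = x/A = 5.68/12.8 = 0.4437
ωt = arccos(0.4437) = 1.111 rad
t = 1.111/7.62 = 0.1458 s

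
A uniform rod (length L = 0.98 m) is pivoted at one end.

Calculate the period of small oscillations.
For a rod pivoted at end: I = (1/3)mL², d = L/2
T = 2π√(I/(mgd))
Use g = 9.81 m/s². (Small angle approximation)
I/m = (1/3)L² = 0.3201 m²; d = L/2 = 0.49 m
T = 2π√(I/(mgd)) = 2π√(0.3201/(9.81×0.49)) = 1.621 s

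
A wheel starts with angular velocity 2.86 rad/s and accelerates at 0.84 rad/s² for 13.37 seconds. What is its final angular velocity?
ω = ω₀ + αt = 2.86 + 0.84 × 13.37 = 14.09 rad/s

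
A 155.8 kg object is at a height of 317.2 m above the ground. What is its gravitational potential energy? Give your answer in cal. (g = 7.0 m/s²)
PE = mgh = 155.8 kg × 7.0 m/s² × 317.2 m = 3.459e+05 J = 82680.0 cal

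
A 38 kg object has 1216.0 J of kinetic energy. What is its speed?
KE = ½mv² → v = √(2KE/m) = √(2×1216.0/38) = 8.0 m/s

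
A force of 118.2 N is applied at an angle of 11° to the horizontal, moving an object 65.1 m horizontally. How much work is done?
W = Fd cosθ = 118.2×65.1×cos(11°) = 7553.4 J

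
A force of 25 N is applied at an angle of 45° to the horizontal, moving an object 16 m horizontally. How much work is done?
W = Fd cosθ = 25×16×cos(45°) = 282.84 J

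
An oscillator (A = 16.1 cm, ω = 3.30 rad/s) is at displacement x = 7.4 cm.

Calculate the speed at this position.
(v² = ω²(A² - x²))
v = ω√(A² − x²) = 3.3×√(0.161² − 0.074²) = 0.4719 m/s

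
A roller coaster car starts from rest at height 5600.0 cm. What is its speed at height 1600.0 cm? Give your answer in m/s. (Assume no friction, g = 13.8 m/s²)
mgh₁ = ½mv₂² + mgh₂ → v₂ = √(2g(h₁−h₂)) = √(2×13.8×(56−16)) = 33.23 m/s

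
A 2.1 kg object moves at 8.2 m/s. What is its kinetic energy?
KE = ½mv² = ½×2.1×8.2² = 70.602 J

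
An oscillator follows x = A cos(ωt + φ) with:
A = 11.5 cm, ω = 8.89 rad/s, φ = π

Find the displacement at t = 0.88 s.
x = A cos(ωt + φ) = 11.5×cos(8.89×0.88 + π) = -0.3539 cm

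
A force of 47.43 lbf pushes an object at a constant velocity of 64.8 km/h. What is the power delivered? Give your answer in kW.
P = Fv = 211 N × 18 m/s = 3798 W = 3.798 kW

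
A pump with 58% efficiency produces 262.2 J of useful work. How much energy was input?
W_in = W_out/η = 262.2/0.58 = 452.07 J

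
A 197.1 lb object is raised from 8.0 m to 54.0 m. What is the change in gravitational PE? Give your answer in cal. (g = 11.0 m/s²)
ΔPE = mg(h₂ − h₁) = 89.4 kg × 11.0 m/s² × (54 − 8) m = 4.524e+04 J = 10810.0 cal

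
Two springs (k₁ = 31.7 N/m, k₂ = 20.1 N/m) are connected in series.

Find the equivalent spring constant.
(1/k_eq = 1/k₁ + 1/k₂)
1/k_eq = 1/31.7 + 1/20.1 = 0.081297; k_eq = 12.3 N/m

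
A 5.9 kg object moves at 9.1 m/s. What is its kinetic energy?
KE = ½mv² = ½×5.9×9.1² = 244.2895 J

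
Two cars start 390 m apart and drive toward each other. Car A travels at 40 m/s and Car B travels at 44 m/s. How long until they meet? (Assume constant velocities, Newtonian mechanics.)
Combined speed: v_combined = 40 + 44 = 84 m/s
Time to meet: t = d/84 = 390/84 = 4.64 s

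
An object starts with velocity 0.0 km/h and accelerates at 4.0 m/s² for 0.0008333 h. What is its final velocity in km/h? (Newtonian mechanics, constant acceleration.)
v = v₀ + at (with unit conversion) = 43.2 km/h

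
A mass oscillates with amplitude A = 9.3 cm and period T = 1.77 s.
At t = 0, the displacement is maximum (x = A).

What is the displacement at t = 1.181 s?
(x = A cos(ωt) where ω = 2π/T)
ω = 2π/T = 2π/1.77 = 3.55 rad/s
x = A cos(ωt) = 9.3×cos(3.55×1.181) = -4.621 cm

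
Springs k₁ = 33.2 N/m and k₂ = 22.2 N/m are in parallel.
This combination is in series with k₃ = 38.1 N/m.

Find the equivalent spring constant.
k₁₂ = k₁ + k₂ = 55.4 N/m (parallel)
1/k_eq = 1/k₁₂ + 1/k₃ → k_eq = 22.57 N/m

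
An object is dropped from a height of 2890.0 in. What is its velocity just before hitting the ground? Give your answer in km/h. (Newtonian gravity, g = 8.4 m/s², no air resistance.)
v = √(2gh) (with unit conversion) = 126.4 km/h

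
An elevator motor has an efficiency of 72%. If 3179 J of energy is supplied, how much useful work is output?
W_out = η × W_in = 0.72 × 3179 = 2288.9 J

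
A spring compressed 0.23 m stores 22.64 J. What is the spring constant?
PE = ½kx² → k = 2PE/x² = 2×22.64/0.23² = 856.0 N/m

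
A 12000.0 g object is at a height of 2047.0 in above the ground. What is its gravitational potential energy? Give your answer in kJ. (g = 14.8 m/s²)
PE = mgh = 12 kg × 14.8 m/s² × 51.99 m = 9234 J = 9.234 kJ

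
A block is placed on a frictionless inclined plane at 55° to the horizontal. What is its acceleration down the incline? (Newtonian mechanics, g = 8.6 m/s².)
a = g sin(θ) = 8.6 × sin(55°) = 8.6 × 0.8192 = 7.04 m/s²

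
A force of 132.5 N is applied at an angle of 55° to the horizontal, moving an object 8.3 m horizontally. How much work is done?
W = Fd cosθ = 132.5×8.3×cos(55°) = 630.79 J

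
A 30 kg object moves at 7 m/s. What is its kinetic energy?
KE = ½mv² = ½×30×7² = 735.0 J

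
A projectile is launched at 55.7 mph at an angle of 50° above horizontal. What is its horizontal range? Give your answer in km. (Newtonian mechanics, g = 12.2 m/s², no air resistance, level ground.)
R = v₀² sin(2θ) / g (with unit conversion) = 0.05005 km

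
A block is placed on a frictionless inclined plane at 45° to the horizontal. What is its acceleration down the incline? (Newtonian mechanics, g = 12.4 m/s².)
a = g sin(θ) = 12.4 × sin(45°) = 12.4 × 0.7071 = 8.77 m/s²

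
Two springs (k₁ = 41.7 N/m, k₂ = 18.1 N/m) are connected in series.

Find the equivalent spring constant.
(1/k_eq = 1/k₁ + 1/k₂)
1/k_eq = 1/41.7 + 1/18.1 = 0.079229; k_eq = 12.62 N/m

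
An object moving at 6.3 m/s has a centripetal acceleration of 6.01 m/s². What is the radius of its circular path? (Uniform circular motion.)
r = v²/a_c = 6.3²/6.01 = 6.6 m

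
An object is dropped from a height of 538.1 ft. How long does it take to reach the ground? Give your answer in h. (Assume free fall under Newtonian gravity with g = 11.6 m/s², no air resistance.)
t = √(2h/g) (with unit conversion) = 0.001477 h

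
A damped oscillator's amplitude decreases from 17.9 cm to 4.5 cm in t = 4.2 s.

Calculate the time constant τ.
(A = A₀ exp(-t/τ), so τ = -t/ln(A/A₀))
A/A₀ = 4.5/17.9 = 0.2514; ln(A/A₀) = -1.381
τ = −t/ln(A/A₀) = −4.2/-1.381 = 3.042 s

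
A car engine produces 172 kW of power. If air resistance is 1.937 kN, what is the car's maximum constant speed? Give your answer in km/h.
P = Fv → v = P/F = 172000 W / 1937 N = 88.8 m/s = 319.7 km/h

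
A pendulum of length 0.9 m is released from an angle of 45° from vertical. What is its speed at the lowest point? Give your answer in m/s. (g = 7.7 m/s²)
h = L(1 − cosθ) = 0.9×(1 − cos45°) = 0.2636 m
v = √(2gh) = √(2×7.7×0.2636) = 2.015 m/s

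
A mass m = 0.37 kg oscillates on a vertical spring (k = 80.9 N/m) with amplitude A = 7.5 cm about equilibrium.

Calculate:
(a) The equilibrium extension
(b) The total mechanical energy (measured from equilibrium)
x_eq = mg/k = 0.37×9.81/80.9 = 0.04487 m = 4.487 cm
E = ½kA² = ½×80.9×(0.075)² = 0.2275 J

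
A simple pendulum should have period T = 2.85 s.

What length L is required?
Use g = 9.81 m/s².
T = 2π√(L/g) → L = g(T/2π)² = 9.81×(2.85/2π)² = 2.018 m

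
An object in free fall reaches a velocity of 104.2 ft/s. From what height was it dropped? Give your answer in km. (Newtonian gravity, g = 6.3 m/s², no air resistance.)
h = v²/(2g) (with unit conversion) = 0.08006 km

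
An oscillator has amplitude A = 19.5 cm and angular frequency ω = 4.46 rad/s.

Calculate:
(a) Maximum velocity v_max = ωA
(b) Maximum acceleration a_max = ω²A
v_max = ωA = 4.46×0.195 = 0.8697 m/s
a_max = ω²A = 4.46²×0.195 = 3.879 m/s²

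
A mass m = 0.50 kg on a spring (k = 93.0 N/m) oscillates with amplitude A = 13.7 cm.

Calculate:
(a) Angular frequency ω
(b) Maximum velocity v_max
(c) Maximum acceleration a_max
ω = √(k/m) = √(93.0/0.5) = 13.64 rad/s
v_max = ωA = 13.64×0.137 = 1.868 m/s
a_max = ω²A = 13.64²×0.137 = 25.48 m/s²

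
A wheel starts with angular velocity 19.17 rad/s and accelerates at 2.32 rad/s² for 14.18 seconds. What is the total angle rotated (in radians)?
θ = ω₀t + ½αt² = 19.17×14.18 + ½×2.32×14.18² = 505.07 rad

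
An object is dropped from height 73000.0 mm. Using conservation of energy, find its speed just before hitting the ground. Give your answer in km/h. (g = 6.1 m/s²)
mgh = ½mv² → v = √(2gh) = √(2×6.1×73) = 29.84 m/s = 107.4 km/h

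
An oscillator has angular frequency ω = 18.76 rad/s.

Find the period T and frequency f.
T = 2π/ω = 2π/18.76 = 0.3349 s; f = ω/2π = 2.986 Hz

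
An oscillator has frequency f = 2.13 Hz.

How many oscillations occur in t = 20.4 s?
n = f×t = 2.13×20.4 = 43.45 oscillations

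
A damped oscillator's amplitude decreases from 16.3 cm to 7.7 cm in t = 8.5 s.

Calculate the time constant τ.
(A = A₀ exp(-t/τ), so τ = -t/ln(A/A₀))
A/A₀ = 7.7/16.3 = 0.4724; ln(A/A₀) = -0.7499
τ = −t/ln(A/A₀) = −8.5/-0.7499 = 11.33 s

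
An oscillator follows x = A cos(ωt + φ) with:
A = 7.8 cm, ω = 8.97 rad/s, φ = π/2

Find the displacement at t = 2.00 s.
x = A cos(ωt + φ) = 7.8×cos(8.97×2.0 + π/2) = 6.156 cm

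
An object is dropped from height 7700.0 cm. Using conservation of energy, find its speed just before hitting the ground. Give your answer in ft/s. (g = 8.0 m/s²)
mgh = ½mv² → v = √(2gh) = √(2×8.0×77) = 35.1 m/s = 115.2 ft/s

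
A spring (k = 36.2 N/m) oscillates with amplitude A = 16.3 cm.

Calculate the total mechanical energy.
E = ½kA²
E = ½kA² = ½×36.2×(0.163)² = 0.4809 J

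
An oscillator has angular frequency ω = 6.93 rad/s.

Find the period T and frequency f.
T = 2π/ω = 2π/6.93 = 0.9067 s; f = ω/2π = 1.103 Hz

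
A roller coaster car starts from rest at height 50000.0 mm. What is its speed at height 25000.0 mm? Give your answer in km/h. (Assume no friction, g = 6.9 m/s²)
mgh₁ = ½mv₂² + mgh₂ → v₂ = √(2g(h₁−h₂)) = √(2×6.9×(50−25)) = 18.57 m/s = 66.87 km/h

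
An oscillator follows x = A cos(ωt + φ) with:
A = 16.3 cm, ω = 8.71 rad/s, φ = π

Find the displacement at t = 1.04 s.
x = A cos(ωt + φ) = 16.3×cos(8.71×1.04 + π) = 15.22 cm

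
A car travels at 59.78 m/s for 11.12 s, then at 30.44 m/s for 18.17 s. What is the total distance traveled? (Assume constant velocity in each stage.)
d₁ = v₁t₁ = 59.78 × 11.12 = 664.754 m
d₂ = v₂t₂ = 30.44 × 18.17 = 553.095 m
d_total = 664.754 + 553.095 = 1217.85 m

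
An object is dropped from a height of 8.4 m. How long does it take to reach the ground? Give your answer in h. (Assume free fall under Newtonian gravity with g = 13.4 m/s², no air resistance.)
t = √(2h/g) (with unit conversion) = 0.000311 h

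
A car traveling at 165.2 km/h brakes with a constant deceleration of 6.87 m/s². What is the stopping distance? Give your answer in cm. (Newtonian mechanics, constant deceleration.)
d = v₀² / (2a) (with unit conversion) = 15330.0 cm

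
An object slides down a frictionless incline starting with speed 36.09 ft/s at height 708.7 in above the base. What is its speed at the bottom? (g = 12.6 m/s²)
½mv₀² + mgh = ½mv² → v = √(v₀² + 2gh) = √(11² + 2×12.6×18) = 23.97 m/s = 78.65 ft/s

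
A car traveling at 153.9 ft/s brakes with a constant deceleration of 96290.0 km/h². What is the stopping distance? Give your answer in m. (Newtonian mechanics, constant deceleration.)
d = v₀² / (2a) (with unit conversion) = 148.1 m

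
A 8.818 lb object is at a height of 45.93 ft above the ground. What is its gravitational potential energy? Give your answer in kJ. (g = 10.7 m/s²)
PE = mgh = 4 kg × 10.7 m/s² × 14 m = 599.1 J = 0.5991 kJ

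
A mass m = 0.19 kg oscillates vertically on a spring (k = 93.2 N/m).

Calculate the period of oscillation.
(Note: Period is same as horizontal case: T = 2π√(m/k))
T = 2π√(m/k) = 2π√(0.19/93.2) = 0.2837 s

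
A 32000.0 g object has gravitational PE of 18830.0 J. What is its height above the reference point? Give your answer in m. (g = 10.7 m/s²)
PE = mgh → h = PE/(mg) = 1.883e+04 J / (32 kg × 10.7 m/s²) = 54.99 m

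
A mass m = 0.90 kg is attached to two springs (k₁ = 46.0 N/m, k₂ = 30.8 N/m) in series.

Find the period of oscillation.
k_eq = k₁k₂/(k₁+k₂) = 18.45 N/m
T = 2π√(m/k_eq) = 2π√(0.9/18.45) = 1.388 s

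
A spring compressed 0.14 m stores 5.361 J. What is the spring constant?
PE = ½kx² → k = 2PE/x² = 2×5.361/0.14² = 547.0 N/m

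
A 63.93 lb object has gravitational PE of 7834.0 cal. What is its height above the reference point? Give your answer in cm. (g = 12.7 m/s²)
PE = mgh → h = PE/(mg) = 3.278e+04 J / (29 kg × 12.7 m/s²) = 89 m = 8900.0 cm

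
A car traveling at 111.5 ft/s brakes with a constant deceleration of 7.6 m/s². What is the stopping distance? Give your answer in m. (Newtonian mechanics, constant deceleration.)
d = v₀² / (2a) (with unit conversion) = 75.99 m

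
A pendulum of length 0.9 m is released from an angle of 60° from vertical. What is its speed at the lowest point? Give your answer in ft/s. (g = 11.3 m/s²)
h = L(1 − cosθ) = 0.9×(1 − cos60°) = 0.45 m
v = √(2gh) = √(2×11.3×0.45) = 3.189 m/s = 10.46 ft/s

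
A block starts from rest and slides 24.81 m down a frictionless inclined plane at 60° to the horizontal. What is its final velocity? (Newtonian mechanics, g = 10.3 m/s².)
a = g sin(θ) = 10.3 × sin(60°) = 8.92 m/s²
v = √(2ad) = √(2 × 8.92 × 24.81) = 21.04 m/s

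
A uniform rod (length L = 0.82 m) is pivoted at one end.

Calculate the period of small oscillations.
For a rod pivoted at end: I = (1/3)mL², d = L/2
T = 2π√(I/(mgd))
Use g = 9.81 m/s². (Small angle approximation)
I/m = (1/3)L² = 0.2241 m²; d = L/2 = 0.41 m
T = 2π√(I/(mgd)) = 2π√(0.2241/(9.81×0.41)) = 1.483 s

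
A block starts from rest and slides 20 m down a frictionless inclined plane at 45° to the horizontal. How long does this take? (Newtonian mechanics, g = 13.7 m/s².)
a = g sin(θ) = 13.7 × sin(45°) = 9.69 m/s²
t = √(2d/a) = √(2 × 20 / 9.69) = 2.03 s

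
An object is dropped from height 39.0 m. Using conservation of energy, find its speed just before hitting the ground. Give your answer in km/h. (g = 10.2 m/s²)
mgh = ½mv² → v = √(2gh) = √(2×10.2×39) = 28.21 m/s = 101.5 km/h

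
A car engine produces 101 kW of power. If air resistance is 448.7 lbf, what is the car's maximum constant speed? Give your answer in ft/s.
P = Fv → v = P/F = 101000 W / 1996 N = 50.6 m/s = 166.0 ft/s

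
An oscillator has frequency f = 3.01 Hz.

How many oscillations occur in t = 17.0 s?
n = f×t = 3.01×17.0 = 51.17 oscillations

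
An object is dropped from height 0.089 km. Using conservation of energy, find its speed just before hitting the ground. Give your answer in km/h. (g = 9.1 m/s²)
mgh = ½mv² → v = √(2gh) = √(2×9.1×89) = 40.25 m/s = 144.9 km/h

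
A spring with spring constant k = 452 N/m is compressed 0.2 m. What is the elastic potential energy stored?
PE = ½kx² = ½×452×0.2² = 9.04 J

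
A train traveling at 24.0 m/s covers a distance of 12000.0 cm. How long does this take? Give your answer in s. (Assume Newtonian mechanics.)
t = d/v (with unit conversion) = 5.0 s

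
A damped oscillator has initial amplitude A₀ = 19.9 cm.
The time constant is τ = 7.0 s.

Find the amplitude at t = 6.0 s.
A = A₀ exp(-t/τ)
A = A₀ exp(−t/τ) = 19.9×exp(−6.0/7.0) = 8.445 cm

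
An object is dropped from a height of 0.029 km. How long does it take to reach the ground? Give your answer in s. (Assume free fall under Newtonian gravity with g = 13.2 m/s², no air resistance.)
t = √(2h/g) (with unit conversion) = 2.096 s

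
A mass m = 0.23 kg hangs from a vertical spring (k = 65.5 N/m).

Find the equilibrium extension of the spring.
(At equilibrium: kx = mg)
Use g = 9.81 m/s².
x_eq = mg/k = 0.23×9.81/65.5 = 0.03445 m = 3.445 cm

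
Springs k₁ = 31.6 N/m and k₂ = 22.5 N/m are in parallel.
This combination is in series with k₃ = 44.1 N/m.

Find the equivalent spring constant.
k₁₂ = k₁ + k₂ = 54.1 N/m (parallel)
1/k_eq = 1/k₁₂ + 1/k₃ → k_eq = 24.3 N/m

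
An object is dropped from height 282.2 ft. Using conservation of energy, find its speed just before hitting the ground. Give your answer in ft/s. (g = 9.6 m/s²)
mgh = ½mv² → v = √(2gh) = √(2×9.6×86.01) = 40.64 m/s = 133.3 ft/s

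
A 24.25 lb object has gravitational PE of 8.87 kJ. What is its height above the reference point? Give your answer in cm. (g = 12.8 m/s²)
PE = mgh → h = PE/(mg) = 8870 J / (11 kg × 12.8 m/s²) = 63 m = 6300.0 cm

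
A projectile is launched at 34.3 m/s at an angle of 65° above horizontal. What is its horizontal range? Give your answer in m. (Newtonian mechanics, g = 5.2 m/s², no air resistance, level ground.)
R = v₀² sin(2θ) / g = 173.3 m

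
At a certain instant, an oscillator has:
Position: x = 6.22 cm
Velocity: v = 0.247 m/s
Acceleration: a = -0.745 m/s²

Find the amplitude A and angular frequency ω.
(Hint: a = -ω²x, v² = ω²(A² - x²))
a = −ω²x → ω = √(|a|/x) = √(0.745/0.0622) = 3.461 rad/s
v² = ω²(A² − x²) → A = √(x² + v²/ω²) = √(0.0622² + 0.247²/3.461²) = 0.09467 m = 9.467 cm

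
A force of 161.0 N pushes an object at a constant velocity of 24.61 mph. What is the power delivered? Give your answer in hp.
P = Fv = 161 N × 11 m/s = 1771 W = 2.375 hp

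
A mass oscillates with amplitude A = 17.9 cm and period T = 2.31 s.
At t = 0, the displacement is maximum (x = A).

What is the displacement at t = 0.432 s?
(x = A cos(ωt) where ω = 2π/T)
ω = 2π/T = 2π/2.31 = 2.72 rad/s
x = A cos(ωt) = 17.9×cos(2.72×0.432) = 6.901 cm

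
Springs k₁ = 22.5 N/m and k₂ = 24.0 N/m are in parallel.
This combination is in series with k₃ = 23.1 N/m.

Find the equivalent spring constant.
k₁₂ = k₁ + k₂ = 46.5 N/m (parallel)
1/k_eq = 1/k₁₂ + 1/k₃ → k_eq = 15.43 N/m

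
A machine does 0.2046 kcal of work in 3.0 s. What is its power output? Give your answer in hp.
P = W/t = 856 J / 3 s = 285.3 W = 0.3827 hp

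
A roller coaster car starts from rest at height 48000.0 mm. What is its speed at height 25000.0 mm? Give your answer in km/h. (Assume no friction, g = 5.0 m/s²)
mgh₁ = ½mv₂² + mgh₂ → v₂ = √(2g(h₁−h₂)) = √(2×5.0×(48−25)) = 15.17 m/s = 54.6 km/h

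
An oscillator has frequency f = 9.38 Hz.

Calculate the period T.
T = 1/f = 1/9.38 = 0.1066 s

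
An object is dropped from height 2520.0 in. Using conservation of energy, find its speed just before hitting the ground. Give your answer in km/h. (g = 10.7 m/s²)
mgh = ½mv² → v = √(2gh) = √(2×10.7×64.01) = 37.01 m/s = 133.2 km/h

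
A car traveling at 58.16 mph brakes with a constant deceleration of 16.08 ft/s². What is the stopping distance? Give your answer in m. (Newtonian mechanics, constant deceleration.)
d = v₀² / (2a) (with unit conversion) = 68.96 m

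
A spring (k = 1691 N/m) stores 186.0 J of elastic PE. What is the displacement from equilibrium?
PE = ½kx² → x = √(2PE/k) = √(2×186.0/1691) = 0.469 m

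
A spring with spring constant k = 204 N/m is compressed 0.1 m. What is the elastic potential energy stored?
PE = ½kx² = ½×204×0.1² = 1.02 J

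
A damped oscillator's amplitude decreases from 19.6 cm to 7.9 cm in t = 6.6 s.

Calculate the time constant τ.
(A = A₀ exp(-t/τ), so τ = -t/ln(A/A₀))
A/A₀ = 7.9/19.6 = 0.4031; ln(A/A₀) = -0.9087
τ = −t/ln(A/A₀) = −6.6/-0.9087 = 7.263 s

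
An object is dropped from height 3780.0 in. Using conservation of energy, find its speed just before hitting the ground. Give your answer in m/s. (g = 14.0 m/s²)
mgh = ½mv² → v = √(2gh) = √(2×14.0×96.01) = 51.85 m/s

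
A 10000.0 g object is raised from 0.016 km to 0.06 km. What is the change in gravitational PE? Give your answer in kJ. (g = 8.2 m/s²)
ΔPE = mg(h₂ − h₁) = 10 kg × 8.2 m/s² × (60 − 16) m = 3608 J = 3.608 kJ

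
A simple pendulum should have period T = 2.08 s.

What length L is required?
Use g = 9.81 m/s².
T = 2π√(L/g) → L = g(T/2π)² = 9.81×(2.08/2π)² = 1.075 m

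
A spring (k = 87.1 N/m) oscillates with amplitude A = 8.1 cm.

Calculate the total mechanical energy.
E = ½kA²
E = ½kA² = ½×87.1×(0.081)² = 0.2857 J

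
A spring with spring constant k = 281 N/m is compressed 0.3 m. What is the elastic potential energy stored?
PE = ½kx² = ½×281×0.3² = 12.64 J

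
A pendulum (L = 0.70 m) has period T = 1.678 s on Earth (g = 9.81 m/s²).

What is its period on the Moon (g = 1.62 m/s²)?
T = 2π√(L/g), so T_moon/T_earth = √(g_earth/g_moon)
T_moon = 2π√(0.7/1.62) = 4.13 s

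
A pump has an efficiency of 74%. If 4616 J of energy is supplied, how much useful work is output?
W_out = η × W_in = 0.74 × 4616 = 3415.8 J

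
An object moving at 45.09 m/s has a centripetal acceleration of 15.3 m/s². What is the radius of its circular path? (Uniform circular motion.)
r = v²/a_c = 45.09²/15.3 = 132.88 m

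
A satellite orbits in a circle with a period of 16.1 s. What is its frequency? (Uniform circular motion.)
f = 1/T = 1/16.1 = 0.0621 Hz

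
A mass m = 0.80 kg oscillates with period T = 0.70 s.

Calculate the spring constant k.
T = 2π√(m/k) → k = m(2π/T)² = 0.8×(2π/0.7)² = 64.45 N/m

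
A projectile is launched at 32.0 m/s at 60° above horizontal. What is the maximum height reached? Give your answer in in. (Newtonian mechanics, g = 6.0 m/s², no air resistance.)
H = v₀²sin²(θ)/(2g) (with unit conversion) = 2520.0 in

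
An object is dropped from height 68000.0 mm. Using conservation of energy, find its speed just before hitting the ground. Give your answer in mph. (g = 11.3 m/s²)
mgh = ½mv² → v = √(2gh) = √(2×11.3×68) = 39.2 m/s = 87.69 mph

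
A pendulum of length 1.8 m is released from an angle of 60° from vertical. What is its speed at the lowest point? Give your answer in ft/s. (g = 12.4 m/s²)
h = L(1 − cosθ) = 1.8×(1 − cos60°) = 0.9 m
v = √(2gh) = √(2×12.4×0.9) = 4.724 m/s = 15.5 ft/s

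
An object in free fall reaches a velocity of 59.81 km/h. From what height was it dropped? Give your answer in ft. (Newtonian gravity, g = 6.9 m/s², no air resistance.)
h = v²/(2g) (with unit conversion) = 65.62 ft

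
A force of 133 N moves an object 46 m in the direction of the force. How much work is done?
W = Fd = 133×46 = 6118.0 J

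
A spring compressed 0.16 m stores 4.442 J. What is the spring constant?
PE = ½kx² → k = 2PE/x² = 2×4.442/0.16² = 347.0 N/m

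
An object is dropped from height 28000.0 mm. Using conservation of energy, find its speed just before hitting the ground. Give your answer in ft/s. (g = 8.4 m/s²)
mgh = ½mv² → v = √(2gh) = √(2×8.4×28) = 21.69 m/s = 71.16 ft/s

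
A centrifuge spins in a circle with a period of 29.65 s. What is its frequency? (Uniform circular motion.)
f = 1/T = 1/29.65 = 0.0337 Hz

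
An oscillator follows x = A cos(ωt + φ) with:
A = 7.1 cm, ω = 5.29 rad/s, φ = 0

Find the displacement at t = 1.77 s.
x = A cos(ωt + φ) = 7.1×cos(5.29×1.77 + 0) = -7.087 cm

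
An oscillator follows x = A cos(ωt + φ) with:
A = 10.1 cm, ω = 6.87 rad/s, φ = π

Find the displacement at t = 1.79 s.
x = A cos(ωt + φ) = 10.1×cos(6.87×1.79 + π) = -9.737 cm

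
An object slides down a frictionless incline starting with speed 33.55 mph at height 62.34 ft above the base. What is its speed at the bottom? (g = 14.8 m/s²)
½mv₀² + mgh = ½mv² → v = √(v₀² + 2gh) = √(15² + 2×14.8×19) = 28.06 m/s = 62.77 mph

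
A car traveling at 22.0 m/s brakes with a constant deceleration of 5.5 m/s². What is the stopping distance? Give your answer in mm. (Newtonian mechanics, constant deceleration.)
d = v₀² / (2a) (with unit conversion) = 44000.0 mm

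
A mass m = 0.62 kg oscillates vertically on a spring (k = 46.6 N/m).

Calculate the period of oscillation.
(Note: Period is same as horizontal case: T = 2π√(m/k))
T = 2π√(m/k) = 2π√(0.62/46.6) = 0.7247 s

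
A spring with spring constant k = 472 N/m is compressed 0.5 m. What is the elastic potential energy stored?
PE = ½kx² = ½×472×0.5² = 59.0 J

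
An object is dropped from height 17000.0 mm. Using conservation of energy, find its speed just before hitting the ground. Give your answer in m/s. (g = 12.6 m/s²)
mgh = ½mv² → v = √(2gh) = √(2×12.6×17) = 20.7 m/s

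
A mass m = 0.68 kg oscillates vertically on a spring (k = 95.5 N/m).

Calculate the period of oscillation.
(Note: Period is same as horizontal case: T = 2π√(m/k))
T = 2π√(m/k) = 2π√(0.68/95.5) = 0.5302 s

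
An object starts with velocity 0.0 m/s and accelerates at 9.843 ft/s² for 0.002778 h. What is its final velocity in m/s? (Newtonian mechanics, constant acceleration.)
v = v₀ + at (with unit conversion) = 30.0 m/s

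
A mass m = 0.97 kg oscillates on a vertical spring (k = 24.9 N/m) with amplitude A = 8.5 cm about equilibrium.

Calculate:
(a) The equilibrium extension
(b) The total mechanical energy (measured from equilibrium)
x_eq = mg/k = 0.97×9.81/24.9 = 0.3822 m = 38.22 cm
E = ½kA² = ½×24.9×(0.085)² = 0.08995 J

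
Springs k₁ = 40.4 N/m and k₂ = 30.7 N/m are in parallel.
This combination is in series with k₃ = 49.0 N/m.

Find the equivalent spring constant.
k₁₂ = k₁ + k₂ = 71.1 N/m (parallel)
1/k_eq = 1/k₁₂ + 1/k₃ → k_eq = 29.01 N/m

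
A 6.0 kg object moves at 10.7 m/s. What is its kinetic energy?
KE = ½mv² = ½×6.0×10.7² = 343.47 J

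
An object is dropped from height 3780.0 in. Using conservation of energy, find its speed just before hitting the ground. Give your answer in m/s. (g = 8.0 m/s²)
mgh = ½mv² → v = √(2gh) = √(2×8.0×96.01) = 39.19 m/s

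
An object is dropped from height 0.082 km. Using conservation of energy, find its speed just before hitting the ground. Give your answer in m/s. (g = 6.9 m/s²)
mgh = ½mv² → v = √(2gh) = √(2×6.9×82) = 33.64 m/s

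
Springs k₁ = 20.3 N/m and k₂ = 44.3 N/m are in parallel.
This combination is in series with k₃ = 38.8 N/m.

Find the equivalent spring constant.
k₁₂ = k₁ + k₂ = 64.6 N/m (parallel)
1/k_eq = 1/k₁₂ + 1/k₃ → k_eq = 24.24 N/m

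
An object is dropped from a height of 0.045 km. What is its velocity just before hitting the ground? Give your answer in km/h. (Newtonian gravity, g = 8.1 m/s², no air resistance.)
v = √(2gh) (with unit conversion) = 97.2 km/h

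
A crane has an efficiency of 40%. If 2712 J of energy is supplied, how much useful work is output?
W_out = η × W_in = 0.4 × 2712 = 1084.8 J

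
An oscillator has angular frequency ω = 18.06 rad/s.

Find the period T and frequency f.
T = 2π/ω = 2π/18.06 = 0.3479 s; f = ω/2π = 2.874 Hz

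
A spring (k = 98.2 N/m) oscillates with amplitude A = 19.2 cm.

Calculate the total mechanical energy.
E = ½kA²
E = ½kA² = ½×98.2×(0.192)² = 1.81 J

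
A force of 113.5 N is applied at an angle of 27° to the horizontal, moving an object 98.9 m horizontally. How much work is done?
W = Fd cosθ = 113.5×98.9×cos(27°) = 10002.0 J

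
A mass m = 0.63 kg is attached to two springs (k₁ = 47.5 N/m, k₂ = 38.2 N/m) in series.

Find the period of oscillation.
k_eq = k₁k₂/(k₁+k₂) = 21.17 N/m
T = 2π√(m/k_eq) = 2π√(0.63/21.17) = 1.084 s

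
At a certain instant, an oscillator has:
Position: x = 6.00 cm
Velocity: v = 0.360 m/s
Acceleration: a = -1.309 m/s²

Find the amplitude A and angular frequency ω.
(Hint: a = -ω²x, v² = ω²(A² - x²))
a = −ω²x → ω = √(|a|/x) = √(1.309/0.06) = 4.671 rad/s
v² = ω²(A² − x²) → A = √(x² + v²/ω²) = √(0.06² + 0.36²/4.671²) = 0.09768 m = 9.768 cm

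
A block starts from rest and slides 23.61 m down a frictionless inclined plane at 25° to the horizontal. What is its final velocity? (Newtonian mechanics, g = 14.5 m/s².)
a = g sin(θ) = 14.5 × sin(25°) = 6.13 m/s²
v = √(2ad) = √(2 × 6.13 × 23.61) = 17.01 m/s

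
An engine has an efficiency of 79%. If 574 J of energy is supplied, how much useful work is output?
W_out = η × W_in = 0.79 × 574 = 453.46 J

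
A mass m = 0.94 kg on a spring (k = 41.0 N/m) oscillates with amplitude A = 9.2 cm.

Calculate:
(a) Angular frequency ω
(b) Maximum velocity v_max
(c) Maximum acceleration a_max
ω = √(k/m) = √(41.0/0.94) = 6.604 rad/s
v_max = ωA = 6.604×0.092 = 0.6076 m/s
a_max = ω²A = 6.604²×0.092 = 4.013 m/s²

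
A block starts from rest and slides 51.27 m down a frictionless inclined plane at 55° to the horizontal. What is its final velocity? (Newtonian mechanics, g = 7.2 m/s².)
a = g sin(θ) = 7.2 × sin(55°) = 5.9 m/s²
v = √(2ad) = √(2 × 5.9 × 51.27) = 24.59 m/s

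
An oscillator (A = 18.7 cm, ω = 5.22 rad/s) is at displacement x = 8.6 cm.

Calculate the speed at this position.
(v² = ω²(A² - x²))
v = ω√(A² − x²) = 5.22×√(0.187² − 0.086²) = 0.8668 m/s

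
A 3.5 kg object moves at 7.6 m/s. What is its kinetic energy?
KE = ½mv² = ½×3.5×7.6² = 101.08 J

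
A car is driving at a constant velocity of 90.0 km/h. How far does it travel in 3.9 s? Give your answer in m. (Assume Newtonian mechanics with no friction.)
d = vt (with unit conversion) = 97.5 m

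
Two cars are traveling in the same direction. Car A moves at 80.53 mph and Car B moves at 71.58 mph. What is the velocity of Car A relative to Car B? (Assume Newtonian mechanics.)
v_rel = v_A - v_B = 80.53 - 71.58 = 8.95 mph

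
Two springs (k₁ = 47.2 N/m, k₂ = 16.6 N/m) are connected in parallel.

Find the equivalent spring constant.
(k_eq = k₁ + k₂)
k_eq = k₁ + k₂ = 47.2 + 16.6 = 63.8 N/m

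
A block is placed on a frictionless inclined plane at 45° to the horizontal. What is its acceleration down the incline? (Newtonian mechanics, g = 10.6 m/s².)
a = g sin(θ) = 10.6 × sin(45°) = 10.6 × 0.7071 = 7.5 m/s²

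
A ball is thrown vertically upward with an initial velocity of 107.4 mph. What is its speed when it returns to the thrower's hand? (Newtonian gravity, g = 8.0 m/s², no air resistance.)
By conservation of energy, the ball returns at the same speed = 107.4 mph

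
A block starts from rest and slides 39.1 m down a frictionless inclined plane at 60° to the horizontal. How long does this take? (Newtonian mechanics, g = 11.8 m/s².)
a = g sin(θ) = 11.8 × sin(60°) = 10.22 m/s²
t = √(2d/a) = √(2 × 39.1 / 10.22) = 2.77 s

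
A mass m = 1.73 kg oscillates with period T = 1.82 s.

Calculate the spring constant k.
T = 2π√(m/k) → k = m(2π/T)² = 1.73×(2π/1.82)² = 20.62 N/m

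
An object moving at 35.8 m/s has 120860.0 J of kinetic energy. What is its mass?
KE = ½mv² → m = 2KE/v² = 2×120860.0/35.8² = 188.6 kg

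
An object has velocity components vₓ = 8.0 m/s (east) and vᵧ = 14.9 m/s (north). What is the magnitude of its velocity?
|v| = √(vₓ² + vᵧ²) = √(8.0² + 14.9²) = √(286.01) = 16.91 m/s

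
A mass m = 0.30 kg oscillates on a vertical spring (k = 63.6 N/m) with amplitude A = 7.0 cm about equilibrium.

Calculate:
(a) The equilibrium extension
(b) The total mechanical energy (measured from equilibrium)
x_eq = mg/k = 0.3×9.81/63.6 = 0.04627 m = 4.627 cm
E = ½kA² = ½×63.6×(0.07)² = 0.1558 J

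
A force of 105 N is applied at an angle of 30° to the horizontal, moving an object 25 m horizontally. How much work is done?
W = Fd cosθ = 105×25×cos(30°) = 2273.3 J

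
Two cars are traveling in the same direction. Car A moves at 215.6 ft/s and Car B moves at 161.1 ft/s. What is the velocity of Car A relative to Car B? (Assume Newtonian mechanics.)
v_rel = v_A - v_B = 215.6 - 161.1 = 54.5 ft/s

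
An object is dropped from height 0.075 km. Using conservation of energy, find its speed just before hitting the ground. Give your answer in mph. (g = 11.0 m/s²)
mgh = ½mv² → v = √(2gh) = √(2×11.0×75) = 40.62 m/s = 90.86 mph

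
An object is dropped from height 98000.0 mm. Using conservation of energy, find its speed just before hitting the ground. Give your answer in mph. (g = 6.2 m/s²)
mgh = ½mv² → v = √(2gh) = √(2×6.2×98) = 34.86 m/s = 77.98 mph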